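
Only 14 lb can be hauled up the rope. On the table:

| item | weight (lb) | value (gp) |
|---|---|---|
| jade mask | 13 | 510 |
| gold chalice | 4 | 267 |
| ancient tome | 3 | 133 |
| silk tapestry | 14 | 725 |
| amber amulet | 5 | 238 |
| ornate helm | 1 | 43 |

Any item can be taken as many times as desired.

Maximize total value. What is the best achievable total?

887

Taking 3×gold chalice + 2×ornate helm: 14 lb used, 887 in value.
Every other selection either busts 14 lb or fails to beat 887.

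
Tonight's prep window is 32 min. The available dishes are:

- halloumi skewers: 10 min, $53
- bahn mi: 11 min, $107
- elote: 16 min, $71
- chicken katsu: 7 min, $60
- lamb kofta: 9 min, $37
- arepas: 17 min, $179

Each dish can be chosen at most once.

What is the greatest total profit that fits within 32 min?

286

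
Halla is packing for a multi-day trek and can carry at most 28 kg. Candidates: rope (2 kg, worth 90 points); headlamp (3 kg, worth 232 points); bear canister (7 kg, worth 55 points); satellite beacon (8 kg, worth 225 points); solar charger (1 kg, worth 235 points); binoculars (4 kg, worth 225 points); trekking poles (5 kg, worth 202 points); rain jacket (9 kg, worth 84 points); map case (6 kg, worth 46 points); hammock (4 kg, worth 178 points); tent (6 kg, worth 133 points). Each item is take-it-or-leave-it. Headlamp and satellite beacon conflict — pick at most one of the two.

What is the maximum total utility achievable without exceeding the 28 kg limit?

1295

Taking rope + headlamp + solar charger + binoculars + trekking poles + hammock + tent: 25 kg used, 1295 in utility.
An exhaustive check of the 2048 subsets confirms 1295.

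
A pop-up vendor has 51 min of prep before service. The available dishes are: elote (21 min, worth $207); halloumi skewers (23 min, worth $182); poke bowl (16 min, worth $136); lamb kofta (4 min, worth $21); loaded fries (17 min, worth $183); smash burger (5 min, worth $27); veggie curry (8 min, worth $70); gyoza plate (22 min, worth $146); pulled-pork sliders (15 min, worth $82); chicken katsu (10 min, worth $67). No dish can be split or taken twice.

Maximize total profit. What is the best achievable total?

The ratio ordering already packs tightly: elote + loaded fries + smash burger + veggie curry, 51 min, 487.

487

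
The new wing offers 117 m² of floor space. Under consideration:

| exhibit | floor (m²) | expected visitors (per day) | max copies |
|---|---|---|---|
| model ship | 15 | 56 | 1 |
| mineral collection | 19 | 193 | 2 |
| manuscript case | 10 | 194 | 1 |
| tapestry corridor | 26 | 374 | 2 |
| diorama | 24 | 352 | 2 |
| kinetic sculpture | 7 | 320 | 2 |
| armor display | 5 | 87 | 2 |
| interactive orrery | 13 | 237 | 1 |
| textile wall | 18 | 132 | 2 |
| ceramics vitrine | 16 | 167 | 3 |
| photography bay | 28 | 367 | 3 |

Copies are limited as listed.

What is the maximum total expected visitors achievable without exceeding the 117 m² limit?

Ranking by ratio (expected visitors/m²): kinetic sculpture 45.71, manuscript case 19.40, interactive orrery 18.23.
The ratio heuristic lands on manuscript case + 2×diorama + 2×kinetic sculpture + 2×armor display + interactive orrery + ceramics vitrine (2116) but leaves 6 m² idle.
Replace armor display and ceramics vitrine with tapestry corridor: the trade gains 120 net, giving 2236 at 116 m².

2236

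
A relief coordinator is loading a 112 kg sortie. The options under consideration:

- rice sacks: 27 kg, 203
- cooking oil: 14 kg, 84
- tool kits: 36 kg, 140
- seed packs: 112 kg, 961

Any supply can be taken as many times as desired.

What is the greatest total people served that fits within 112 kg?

961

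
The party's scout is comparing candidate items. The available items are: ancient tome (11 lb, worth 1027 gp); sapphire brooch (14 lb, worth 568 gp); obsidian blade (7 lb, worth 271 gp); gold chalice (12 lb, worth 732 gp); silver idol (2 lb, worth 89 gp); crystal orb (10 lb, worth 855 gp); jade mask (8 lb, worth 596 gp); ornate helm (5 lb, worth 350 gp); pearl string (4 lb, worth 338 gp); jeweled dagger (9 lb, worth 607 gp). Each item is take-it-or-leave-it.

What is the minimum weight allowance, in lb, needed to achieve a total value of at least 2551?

30

Minimise lb subject to total value ≥ 2551.
Taking ancient tome + crystal orb + ornate helm + pearl string gives 2570 (≥ 2551) for 30 lb.
Below 30 lb the best achievable stays under 2551.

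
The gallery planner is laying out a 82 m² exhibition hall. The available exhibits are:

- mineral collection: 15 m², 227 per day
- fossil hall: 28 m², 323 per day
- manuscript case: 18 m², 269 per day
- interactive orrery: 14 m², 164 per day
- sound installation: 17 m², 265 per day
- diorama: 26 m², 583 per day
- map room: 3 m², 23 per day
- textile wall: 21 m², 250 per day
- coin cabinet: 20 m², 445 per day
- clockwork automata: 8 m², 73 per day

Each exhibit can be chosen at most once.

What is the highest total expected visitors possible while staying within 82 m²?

A density-first pass picks mineral collection + sound installation + diorama + map room + coin cabinet — 1543 at 81 m².
Replace mineral collection and map room with manuscript case: the trade gains 19 net, giving 1562 at 81 m².
That's the maximum — no swap from here does better than 1562.

1562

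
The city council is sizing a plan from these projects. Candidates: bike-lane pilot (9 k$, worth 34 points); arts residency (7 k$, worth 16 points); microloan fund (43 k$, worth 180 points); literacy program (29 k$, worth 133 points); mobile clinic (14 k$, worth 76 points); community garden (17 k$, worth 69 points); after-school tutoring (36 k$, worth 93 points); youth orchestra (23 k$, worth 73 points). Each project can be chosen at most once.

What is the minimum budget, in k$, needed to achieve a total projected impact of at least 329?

79

Need the lightest bundle worth ≥ 329.
Taking arts residency + microloan fund + literacy program gives 329 (≥ 329) for 79 k$.
Below 79 k$ the best achievable stays under 329.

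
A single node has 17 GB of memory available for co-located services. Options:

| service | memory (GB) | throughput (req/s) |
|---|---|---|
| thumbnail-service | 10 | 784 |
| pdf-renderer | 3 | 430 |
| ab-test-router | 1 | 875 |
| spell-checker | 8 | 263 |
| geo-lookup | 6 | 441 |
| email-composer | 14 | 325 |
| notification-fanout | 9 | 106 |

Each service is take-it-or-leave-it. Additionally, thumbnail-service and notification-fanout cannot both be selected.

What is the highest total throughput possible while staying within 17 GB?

2100

Taking the top-ratio services first gives thumbnail-service + pdf-renderer + ab-test-router for 2089 (14 GB).
Dropping pdf-renderer frees 3 GB; slotting in geo-lookup (6 GB) lifts the total to 2100 at 17 GB.
Nothing else feasible within 17 GB beats 2100.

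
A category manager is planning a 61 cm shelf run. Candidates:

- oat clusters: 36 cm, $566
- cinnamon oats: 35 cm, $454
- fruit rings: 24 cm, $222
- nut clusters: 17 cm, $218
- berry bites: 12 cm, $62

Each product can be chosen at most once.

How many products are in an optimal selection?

Best achievable weekly sales is 788.
For example oat clusters + fruit rings achieves it, using 60 cm.
All optima have 2 products.

2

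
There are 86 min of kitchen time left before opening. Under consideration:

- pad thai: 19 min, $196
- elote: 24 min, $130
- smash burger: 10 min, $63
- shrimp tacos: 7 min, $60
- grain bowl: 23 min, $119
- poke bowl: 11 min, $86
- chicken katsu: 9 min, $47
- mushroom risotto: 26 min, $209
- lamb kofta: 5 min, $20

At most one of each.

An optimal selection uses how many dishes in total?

The maximum profit within 86 min is 670.
One optimal bundle: pad thai + shrimp tacos + grain bowl + poke bowl + mushroom risotto (86 min).
Any selection reaching 670 contains exactly 5 dishes.

5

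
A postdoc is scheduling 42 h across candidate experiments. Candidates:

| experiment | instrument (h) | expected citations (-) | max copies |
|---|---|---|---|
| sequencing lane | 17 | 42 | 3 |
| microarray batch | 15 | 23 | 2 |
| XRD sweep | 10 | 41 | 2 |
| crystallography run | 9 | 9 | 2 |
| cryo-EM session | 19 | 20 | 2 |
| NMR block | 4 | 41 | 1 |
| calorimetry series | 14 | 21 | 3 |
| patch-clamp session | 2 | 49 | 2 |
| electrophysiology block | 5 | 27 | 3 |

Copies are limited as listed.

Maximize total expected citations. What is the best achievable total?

275

Ranking by ratio (expected citations/h): patch-clamp session 24.50, NMR block 10.25, electrophysiology block 5.40, XRD sweep 4.10.
A density-first pass picks XRD sweep + crystallography run + NMR block + 2×patch-clamp session + 3×electrophysiology block — 270 at 42 h.
Dropping crystallography run and electrophysiology block frees 14 h; slotting in XRD sweep (10 h) lifts the total to 275 at 38 h.
Nothing else within 42 h beats 275.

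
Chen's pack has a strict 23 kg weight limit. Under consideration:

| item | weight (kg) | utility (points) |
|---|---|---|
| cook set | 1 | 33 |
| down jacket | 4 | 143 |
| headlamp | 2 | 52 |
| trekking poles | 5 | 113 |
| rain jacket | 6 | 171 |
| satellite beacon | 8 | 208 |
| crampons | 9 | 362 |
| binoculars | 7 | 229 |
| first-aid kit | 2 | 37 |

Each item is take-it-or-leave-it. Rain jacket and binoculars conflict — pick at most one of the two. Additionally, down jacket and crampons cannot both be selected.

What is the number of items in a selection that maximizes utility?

4

Best achievable utility is 756.
headlamp + trekking poles + crampons + binoculars hits 756 at 23 kg.
Every optimal selection uses 4 items.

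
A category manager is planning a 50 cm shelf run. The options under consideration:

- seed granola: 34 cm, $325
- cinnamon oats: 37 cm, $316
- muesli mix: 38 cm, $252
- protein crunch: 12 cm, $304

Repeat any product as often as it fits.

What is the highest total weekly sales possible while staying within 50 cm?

Density check — protein crunch 25.33, seed granola 9.56, cinnamon oats 8.54, muesli mix 6.63 are the best per cm.
4×protein crunch uses 48 of the 50 cm and totals 1216.
The spare 2 cm is too small for any remaining product, and no exchange beats 1216.

1216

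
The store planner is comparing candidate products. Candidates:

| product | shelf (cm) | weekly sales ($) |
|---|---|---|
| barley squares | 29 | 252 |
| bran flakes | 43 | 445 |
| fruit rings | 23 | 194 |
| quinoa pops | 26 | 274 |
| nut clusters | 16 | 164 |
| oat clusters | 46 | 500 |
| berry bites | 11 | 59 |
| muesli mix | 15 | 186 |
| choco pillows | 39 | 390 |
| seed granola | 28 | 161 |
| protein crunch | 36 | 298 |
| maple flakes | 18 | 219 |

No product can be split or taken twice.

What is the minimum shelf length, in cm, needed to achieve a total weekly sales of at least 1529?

144

Need the lightest bundle worth ≥ 1529.
fruit rings + quinoa pops + nut clusters + oat clusters + muesli mix + maple flakes reaches 1537 using 144 cm.
Any bundle with less than 144 cm falls short of 1529.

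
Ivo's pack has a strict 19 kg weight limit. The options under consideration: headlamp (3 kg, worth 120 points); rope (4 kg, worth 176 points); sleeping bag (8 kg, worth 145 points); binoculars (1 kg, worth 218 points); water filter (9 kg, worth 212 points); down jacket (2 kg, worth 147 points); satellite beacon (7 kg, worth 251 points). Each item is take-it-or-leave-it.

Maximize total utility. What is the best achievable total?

The ratio ordering already packs tightly: headlamp + rope + binoculars + down jacket + satellite beacon, 17 kg, 912.

912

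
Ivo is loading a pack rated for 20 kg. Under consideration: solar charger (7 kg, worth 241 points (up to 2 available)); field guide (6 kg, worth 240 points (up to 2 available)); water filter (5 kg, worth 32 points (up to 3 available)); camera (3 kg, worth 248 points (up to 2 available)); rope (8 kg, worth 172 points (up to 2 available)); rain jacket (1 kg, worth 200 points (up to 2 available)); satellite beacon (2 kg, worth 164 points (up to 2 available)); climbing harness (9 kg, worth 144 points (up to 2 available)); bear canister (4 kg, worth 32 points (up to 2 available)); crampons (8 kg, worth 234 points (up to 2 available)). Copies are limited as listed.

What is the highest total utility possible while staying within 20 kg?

1465

Taking the top-ratio items first gives field guide + 2×camera + 2×rain jacket + 2×satellite beacon for 1464 (18 kg).
The 6 kg tied up in field guide is better spent on solar charger — total rises to 1465 (19 kg).
Every other selection either busts 20 kg or exceeds an availability limit or fails to beat 1465.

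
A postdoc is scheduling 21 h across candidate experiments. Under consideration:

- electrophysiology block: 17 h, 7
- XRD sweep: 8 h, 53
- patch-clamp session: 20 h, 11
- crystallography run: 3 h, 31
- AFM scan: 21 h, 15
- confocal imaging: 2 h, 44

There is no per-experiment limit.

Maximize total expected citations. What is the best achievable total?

440

10×confocal imaging uses 20 of the 21 h and totals 440.
No other feasible combination exceeds 440.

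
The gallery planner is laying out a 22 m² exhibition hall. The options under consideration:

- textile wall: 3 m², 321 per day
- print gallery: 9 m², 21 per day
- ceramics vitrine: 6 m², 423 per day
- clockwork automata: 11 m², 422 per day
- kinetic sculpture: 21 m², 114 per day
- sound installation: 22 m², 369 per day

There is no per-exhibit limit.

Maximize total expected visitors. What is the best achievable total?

By expected visitors per m²: textile wall 107.00, ceramics vitrine 70.50, clockwork automata 38.36 lead.
Taking 7×textile wall: 21 m² used, 2247 in expected visitors.

2247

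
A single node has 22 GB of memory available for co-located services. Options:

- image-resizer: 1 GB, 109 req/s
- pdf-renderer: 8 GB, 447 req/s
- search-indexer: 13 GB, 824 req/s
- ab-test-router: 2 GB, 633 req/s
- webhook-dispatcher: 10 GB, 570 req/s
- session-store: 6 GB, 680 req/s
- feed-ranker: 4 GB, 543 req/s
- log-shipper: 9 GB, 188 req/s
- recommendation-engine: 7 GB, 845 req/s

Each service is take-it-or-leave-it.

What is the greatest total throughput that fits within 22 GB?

Taking image-resizer + ab-test-router + session-store + feed-ranker + recommendation-engine: 20 GB used, 2810 in throughput.

2810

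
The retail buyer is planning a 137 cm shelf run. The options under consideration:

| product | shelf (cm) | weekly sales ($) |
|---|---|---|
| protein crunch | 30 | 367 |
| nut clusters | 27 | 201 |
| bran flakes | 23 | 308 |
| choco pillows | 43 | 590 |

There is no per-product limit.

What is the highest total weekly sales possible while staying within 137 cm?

By weekly sales per cm: choco pillows 13.72, bran flakes 13.39, protein crunch 12.23 lead.
A density-first pass picks 3×choco pillows — 1770 at 129 cm.
Replace 2×choco pillows with 4×bran flakes: the trade gains 52 net, giving 1822 at 135 cm.

1822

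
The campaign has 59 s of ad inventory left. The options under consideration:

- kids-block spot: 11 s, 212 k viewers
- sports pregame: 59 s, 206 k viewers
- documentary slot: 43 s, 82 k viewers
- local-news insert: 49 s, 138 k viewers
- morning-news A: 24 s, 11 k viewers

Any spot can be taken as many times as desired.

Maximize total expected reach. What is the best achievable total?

By expected reach per s: kids-block spot 19.27, sports pregame 3.49, local-news insert 2.82 lead.
Taking 5×kids-block spot: 55 s used, 1060 in expected reach.

1060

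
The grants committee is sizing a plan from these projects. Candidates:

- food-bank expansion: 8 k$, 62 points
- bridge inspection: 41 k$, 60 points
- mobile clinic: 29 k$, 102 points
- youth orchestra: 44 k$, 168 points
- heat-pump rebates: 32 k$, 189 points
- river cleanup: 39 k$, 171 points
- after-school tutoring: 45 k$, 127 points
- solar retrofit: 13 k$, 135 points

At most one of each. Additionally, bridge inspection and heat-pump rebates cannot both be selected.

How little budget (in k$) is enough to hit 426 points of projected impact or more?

74

Need the lightest bundle worth ≥ 426.
mobile clinic + heat-pump rebates + solar retrofit: 426 projected impact at 74 k$.
Below 74 k$ the best achievable stays under 426.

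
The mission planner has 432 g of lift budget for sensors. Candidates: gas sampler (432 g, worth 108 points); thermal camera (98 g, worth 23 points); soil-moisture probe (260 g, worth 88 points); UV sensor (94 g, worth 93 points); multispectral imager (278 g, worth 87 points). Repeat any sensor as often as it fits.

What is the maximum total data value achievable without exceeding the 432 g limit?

Best packing: 4×UV sensor — 376 g, 372 total.
No other feasible combination exceeds 372.

372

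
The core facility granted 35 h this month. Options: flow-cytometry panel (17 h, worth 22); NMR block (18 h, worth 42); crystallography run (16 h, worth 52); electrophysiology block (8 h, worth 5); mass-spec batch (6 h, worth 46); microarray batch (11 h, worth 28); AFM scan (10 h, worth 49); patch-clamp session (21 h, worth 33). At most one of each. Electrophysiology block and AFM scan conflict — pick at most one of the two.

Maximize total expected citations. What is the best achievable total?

147

Taking crystallography run + mass-spec batch + AFM scan: 32 h used, 147 in expected citations.
Next best is NMR block + mass-spec batch + AFM scan at 137 (34 h) — short by 10.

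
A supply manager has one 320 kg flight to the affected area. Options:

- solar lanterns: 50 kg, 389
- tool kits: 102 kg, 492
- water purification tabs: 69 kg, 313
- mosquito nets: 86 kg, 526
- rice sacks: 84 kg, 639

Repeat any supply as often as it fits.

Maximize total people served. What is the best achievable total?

Density check — solar lanterns 7.78, rice sacks 7.61, mosquito nets 6.12, tool kits 4.82 are the best per kg.
Taking the top-ratio supplies first gives 6×solar lanterns for 2334 (300 kg).
Dropping 3×solar lanterns frees 150 kg; slotting in 2×rice sacks (168 kg) lifts the total to 2445 at 318 kg.
That's the maximum — no swap from here does better than 2445.

2445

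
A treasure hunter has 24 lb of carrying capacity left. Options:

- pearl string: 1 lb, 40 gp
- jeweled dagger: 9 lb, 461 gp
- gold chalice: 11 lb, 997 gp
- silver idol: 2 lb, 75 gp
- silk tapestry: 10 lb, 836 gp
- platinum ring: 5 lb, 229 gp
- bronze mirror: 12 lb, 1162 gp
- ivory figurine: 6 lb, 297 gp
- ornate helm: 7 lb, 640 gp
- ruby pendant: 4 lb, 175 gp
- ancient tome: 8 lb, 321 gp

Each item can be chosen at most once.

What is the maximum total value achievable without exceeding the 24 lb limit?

2199

By value per lb: bronze mirror 96.83, ornate helm 91.43, gold chalice 90.64, silk tapestry 83.60 lead.
Greedy by ratio would take platinum ring + bronze mirror + ornate helm: 24 lb used, total 2031.
Dropping platinum ring and ornate helm frees 12 lb; slotting in pearl string + gold chalice (12 lb) lifts the total to 2199 at 24 lb.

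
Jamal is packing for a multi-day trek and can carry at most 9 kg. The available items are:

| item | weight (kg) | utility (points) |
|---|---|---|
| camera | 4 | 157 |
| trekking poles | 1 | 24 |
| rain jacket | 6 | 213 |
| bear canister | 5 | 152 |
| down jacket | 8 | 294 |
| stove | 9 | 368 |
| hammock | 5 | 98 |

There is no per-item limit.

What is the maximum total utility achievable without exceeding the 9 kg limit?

368

Best packing: stove — 9 kg, 368 total.
That's the maximum — no swap from here does better than 368.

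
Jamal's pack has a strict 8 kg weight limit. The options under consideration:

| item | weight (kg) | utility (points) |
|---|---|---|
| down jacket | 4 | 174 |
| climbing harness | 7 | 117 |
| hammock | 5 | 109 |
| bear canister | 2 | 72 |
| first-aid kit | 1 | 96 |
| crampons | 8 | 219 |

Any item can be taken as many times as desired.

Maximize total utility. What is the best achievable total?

768

Taking 8×first-aid kit: 8 kg used, 768 in utility.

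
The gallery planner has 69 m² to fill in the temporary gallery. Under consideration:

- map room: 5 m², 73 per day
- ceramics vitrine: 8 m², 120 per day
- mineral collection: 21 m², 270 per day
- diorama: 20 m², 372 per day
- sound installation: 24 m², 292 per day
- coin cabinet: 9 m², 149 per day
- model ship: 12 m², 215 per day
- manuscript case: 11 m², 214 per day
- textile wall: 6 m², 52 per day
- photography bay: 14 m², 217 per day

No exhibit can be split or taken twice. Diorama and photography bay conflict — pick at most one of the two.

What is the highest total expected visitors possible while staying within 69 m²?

Best packing: map room + mineral collection + diorama + model ship + manuscript case — 69 m², 1144 total.
No other feasible combination exceeds 1144.

1144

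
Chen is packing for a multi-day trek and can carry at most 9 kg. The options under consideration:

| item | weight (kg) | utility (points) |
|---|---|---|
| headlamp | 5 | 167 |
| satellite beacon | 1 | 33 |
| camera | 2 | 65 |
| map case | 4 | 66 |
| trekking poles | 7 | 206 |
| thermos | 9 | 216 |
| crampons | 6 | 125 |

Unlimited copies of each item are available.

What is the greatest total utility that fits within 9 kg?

Density check — headlamp 33.40, satellite beacon 33.00, camera 32.50 are the best per kg.
The ratio ordering already packs tightly: headlamp + 4×satellite beacon, 9 kg, 299.
That's the maximum — no swap from here does better than 299.

299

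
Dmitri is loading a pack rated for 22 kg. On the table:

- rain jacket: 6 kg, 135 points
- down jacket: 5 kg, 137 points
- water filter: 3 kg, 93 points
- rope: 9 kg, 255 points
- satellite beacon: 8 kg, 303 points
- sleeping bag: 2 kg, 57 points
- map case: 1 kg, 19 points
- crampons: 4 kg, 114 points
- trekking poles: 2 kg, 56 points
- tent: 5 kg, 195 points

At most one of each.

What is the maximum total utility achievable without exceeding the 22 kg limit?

762

Best packing: water filter + satellite beacon + sleeping bag + crampons + tent — 22 kg, 762 total.
An exhaustive check of the 1024 subsets confirms 762.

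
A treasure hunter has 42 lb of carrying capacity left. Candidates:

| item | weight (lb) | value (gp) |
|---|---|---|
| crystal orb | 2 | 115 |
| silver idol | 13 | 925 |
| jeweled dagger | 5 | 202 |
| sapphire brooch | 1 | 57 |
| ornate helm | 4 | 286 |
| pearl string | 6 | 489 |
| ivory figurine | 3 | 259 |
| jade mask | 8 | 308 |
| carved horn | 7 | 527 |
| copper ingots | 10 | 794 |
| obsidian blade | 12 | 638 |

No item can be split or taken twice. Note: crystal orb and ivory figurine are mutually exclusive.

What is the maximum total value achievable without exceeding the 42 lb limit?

3136

Best packing: crystal orb + silver idol + ornate helm + pearl string + carved horn + copper ingots — 42 lb, 3136 total.
Next best is silver idol + sapphire brooch + ornate helm + pearl string + carved horn + copper ingots at 3078 (41 lb) — short by 58.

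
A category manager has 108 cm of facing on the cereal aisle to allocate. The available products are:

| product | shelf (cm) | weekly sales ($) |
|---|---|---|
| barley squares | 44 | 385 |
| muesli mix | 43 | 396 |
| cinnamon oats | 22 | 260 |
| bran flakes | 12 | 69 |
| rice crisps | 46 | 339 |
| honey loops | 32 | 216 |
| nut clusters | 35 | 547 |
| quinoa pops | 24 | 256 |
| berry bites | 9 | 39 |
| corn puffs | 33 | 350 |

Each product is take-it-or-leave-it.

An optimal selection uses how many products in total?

The maximum weekly sales within 108 cm is 1226.
One optimal bundle: cinnamon oats + bran flakes + nut clusters + corn puffs (102 cm).
All optima have 4 products.

4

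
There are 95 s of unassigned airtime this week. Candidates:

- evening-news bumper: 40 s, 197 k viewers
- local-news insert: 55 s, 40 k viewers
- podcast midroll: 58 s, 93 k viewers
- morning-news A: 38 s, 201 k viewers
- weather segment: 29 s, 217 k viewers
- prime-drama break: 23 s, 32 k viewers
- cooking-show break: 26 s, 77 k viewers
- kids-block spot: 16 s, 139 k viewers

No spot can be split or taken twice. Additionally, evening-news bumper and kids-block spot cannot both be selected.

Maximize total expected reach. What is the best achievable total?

557

Morning-news A + weather segment + kids-block spot uses 83 of the 95 s and totals 557.
The closest alternative, morning-news A + weather segment + cooking-show break, reaches only 495.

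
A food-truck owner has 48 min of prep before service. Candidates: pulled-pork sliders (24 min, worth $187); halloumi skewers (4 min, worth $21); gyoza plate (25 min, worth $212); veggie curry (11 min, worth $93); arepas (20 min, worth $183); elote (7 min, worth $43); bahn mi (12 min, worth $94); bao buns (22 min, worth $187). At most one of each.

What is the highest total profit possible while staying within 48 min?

399

Ranking by ratio (profit/min): arepas 9.15, bao buns 8.50, gyoza plate 8.48, veggie curry 8.45.
The ratio heuristic lands on halloumi skewers + arepas + bao buns (391) but leaves 2 min idle.
But gyoza plate + veggie curry + bahn mi fits in 48 min and reaches 399.
Gyoza plate + bao buns (47 min) also reaches 399 — a tie, but nothing goes higher.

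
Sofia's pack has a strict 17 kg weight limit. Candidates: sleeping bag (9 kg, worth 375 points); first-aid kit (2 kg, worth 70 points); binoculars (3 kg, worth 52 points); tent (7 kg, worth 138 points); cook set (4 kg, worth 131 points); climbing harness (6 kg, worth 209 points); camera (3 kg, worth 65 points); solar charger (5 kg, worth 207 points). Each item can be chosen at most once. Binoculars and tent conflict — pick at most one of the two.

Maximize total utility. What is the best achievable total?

654

Ranking by ratio (utility/kg): sleeping bag 41.67, solar charger 41.40, first-aid kit 35.00, climbing harness 34.83.
A density-first pass picks sleeping bag + first-aid kit + solar charger — 652 at 16 kg.
Replace solar charger with climbing harness: the trade gains 2 net, giving 654 at 17 kg.
No other feasible combination exceeds 654.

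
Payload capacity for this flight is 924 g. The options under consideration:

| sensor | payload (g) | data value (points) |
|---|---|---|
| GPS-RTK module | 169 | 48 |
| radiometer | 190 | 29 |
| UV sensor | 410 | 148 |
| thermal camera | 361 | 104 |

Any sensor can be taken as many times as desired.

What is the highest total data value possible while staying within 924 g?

Density check — UV sensor 0.36, thermal camera 0.29, GPS-RTK module 0.28 are the best per g.
Best packing: 2×UV sensor — 820 g, 296 total.
That's the maximum — no swap from here does better than 296.

296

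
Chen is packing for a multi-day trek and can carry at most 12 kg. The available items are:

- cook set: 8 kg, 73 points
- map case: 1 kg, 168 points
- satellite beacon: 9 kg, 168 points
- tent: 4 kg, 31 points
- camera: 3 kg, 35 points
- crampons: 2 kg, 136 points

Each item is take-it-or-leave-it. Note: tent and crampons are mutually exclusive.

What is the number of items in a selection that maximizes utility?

Best achievable utility is 472.
map case + satellite beacon + crampons hits 472 at 12 kg.
All optima have 3 items.

3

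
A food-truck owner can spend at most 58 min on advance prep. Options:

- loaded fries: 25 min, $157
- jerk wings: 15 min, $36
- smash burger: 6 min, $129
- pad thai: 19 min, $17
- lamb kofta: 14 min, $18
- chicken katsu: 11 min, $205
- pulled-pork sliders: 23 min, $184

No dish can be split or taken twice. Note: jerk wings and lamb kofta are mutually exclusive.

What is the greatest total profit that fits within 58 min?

Density check — smash burger 21.50, chicken katsu 18.64, pulled-pork sliders 8.00 are the best per min.
Taking jerk wings + smash burger + chicken katsu + pulled-pork sliders: 55 min used, 554 in profit.
Nothing else feasible within 58 min beats 554.

554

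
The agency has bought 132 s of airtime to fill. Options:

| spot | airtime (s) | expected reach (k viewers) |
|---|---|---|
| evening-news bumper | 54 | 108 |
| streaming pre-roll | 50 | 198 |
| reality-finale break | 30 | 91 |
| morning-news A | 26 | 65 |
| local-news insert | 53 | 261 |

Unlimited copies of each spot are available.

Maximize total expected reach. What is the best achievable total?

587

Morning-news A + 2×local-news insert uses 132 of the 132 s and totals 587.
Every other selection either busts 132 s or fails to beat 587.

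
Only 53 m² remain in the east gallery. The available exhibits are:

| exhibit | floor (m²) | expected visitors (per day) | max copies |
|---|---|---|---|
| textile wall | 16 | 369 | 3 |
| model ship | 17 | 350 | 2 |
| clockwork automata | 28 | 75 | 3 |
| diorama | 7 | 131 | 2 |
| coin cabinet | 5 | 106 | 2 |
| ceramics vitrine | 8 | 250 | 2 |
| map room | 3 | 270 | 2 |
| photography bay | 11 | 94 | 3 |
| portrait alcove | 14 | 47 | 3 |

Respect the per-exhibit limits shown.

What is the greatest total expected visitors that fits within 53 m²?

1671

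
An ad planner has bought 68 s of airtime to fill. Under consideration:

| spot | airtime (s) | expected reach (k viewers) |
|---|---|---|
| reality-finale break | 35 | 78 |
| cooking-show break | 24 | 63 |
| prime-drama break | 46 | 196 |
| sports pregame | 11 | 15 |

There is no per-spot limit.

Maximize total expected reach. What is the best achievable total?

Taking prime-drama break + 2×sports pregame: 68 s used, 226 in expected reach.

226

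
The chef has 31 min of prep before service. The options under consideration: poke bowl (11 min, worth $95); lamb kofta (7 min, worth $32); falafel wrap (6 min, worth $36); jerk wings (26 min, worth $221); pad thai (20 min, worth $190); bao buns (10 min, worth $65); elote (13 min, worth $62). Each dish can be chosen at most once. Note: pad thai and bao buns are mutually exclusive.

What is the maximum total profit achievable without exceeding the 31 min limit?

285

The ratio ordering already packs tightly: poke bowl + pad thai, 31 min, 285.
Every other selection either busts 31 min or breaks a pairing rule or fails to beat 285.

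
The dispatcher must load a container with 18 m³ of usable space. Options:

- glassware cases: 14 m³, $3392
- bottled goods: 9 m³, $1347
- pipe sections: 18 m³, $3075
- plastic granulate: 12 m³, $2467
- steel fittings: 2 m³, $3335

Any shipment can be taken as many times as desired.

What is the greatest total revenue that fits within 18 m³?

30015

Ranking by ratio (revenue/m³): steel fittings 1667.50, glassware cases 242.29, plastic granulate 205.58.
Taking 9×steel fittings: 18 m³ used, 30015 in revenue.
Every other selection either busts 18 m³ or fails to beat 30015.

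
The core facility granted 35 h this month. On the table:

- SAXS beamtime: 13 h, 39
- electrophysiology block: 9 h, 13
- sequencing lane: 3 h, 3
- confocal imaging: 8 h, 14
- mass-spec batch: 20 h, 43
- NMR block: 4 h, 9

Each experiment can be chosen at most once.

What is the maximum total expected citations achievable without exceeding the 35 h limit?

82

Filling by ratio: SAXS beamtime + electrophysiology block + confocal imaging + NMR block for 75, with 1 h left unused.
The 21 h tied up in electrophysiology block and confocal imaging and NMR block is better spent on mass-spec batch — total rises to 82 (33 h).
The spare 2 h is too small for any remaining experiment, and no exchange beats 82.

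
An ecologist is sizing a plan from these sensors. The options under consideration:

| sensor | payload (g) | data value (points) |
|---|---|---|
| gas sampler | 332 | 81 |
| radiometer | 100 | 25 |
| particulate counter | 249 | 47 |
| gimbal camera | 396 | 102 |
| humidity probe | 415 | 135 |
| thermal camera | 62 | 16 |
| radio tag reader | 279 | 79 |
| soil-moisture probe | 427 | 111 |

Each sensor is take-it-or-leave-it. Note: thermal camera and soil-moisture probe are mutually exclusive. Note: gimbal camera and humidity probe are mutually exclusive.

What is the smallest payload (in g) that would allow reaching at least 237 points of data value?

794

Look for the lowest-payload combination reaching 237.
radiometer + humidity probe + radio tag reader reaches 239 using 794 g.
No combination under 794 g hits 237.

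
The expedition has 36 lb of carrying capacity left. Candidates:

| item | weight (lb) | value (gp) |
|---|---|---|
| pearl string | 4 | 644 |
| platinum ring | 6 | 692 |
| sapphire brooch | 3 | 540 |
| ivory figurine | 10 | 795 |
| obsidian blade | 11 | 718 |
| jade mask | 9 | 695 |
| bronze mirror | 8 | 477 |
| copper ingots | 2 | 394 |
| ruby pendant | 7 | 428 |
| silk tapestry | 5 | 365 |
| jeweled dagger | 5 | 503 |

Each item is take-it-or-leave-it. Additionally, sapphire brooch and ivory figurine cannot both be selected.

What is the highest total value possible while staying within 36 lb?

Pearl string + platinum ring + sapphire brooch + jade mask + copper ingots + ruby pendant + jeweled dagger uses 36 of the 36 lb and totals 3896.

3896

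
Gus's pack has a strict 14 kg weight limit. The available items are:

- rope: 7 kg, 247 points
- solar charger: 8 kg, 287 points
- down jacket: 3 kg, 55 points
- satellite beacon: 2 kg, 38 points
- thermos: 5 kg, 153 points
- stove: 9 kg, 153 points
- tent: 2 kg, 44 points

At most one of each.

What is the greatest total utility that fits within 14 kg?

By utility per kg: solar charger 35.88, rope 35.29, thermos 30.60 lead.
The ratio heuristic lands on solar charger + thermos (440) but leaves 1 kg idle.
The 8 kg tied up in solar charger is better spent on rope + tent — total rises to 444 (14 kg).
Every other selection either busts 14 kg or fails to beat 444.

444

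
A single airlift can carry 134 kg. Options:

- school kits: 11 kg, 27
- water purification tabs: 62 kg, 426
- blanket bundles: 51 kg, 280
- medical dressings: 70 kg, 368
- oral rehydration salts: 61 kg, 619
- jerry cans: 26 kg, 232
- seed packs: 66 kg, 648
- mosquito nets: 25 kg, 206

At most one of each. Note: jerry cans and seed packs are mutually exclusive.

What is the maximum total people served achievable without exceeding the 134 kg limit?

Taking oral rehydration salts + seed packs: 127 kg used, 1267 in people served.

1267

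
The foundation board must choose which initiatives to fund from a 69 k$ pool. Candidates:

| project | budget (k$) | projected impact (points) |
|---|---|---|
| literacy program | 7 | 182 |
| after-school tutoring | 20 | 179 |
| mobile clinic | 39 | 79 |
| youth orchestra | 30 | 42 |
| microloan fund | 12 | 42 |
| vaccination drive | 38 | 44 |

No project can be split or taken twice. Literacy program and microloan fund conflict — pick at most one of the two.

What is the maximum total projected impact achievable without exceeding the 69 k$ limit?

By projected impact per k$: literacy program 26.00, after-school tutoring 8.95, microloan fund 3.50 lead.
Literacy program + after-school tutoring + mobile clinic uses 66 of the 69 k$ and totals 440.

440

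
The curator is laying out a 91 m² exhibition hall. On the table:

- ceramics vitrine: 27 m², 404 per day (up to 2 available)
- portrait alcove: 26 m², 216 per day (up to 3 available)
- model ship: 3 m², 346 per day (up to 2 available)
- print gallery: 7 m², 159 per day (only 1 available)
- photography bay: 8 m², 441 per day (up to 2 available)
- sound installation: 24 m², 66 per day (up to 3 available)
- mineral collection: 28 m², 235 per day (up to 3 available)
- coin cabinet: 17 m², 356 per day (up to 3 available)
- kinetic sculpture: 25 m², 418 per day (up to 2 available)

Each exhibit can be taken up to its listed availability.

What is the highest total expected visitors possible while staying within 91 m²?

2863

A density-first pass picks 2×model ship + print gallery + 2×photography bay + 3×coin cabinet — 2801 at 80 m².
The 17 m² tied up in coin cabinet is better spent on kinetic sculpture — total rises to 2863 (88 m²).
Every other selection either busts 91 m² or exceeds an availability limit or fails to beat 2863.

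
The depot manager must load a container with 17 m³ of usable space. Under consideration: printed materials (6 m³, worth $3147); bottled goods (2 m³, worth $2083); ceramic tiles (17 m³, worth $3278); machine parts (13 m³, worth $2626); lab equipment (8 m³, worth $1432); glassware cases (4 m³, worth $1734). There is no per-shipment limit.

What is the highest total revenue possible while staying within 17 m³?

Taking 8×bottled goods: 16 m³ used, 16664 in revenue.
Nothing else within 17 m³ beats 16664.

16664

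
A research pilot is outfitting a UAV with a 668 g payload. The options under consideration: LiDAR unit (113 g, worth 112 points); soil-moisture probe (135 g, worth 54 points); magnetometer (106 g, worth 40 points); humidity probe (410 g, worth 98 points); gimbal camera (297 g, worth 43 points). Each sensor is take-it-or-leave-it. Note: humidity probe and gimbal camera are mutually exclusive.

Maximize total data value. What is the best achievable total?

264

The ratio heuristic lands on LiDAR unit + soil-moisture probe + magnetometer + gimbal camera (249) but leaves 17 g idle.
Dropping magnetometer and gimbal camera frees 403 g; slotting in humidity probe (410 g) lifts the total to 264 at 658 g.
Nothing else feasible within 668 g beats 264.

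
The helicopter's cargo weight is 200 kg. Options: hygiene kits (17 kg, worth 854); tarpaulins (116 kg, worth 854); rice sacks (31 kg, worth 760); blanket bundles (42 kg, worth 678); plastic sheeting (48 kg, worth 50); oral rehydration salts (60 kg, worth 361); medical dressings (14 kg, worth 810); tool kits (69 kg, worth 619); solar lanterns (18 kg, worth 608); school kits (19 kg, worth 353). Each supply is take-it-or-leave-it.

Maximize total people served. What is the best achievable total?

Filling by ratio: hygiene kits + rice sacks + blanket bundles + plastic sheeting + medical dressings + solar lanterns + school kits for 4113, with 11 kg left unused.
Dropping plastic sheeting and school kits frees 67 kg; slotting in tool kits (69 kg) lifts the total to 4329 at 191 kg.
Next best is hygiene kits + rice sacks + blanket bundles + plastic sheeting + medical dressings + solar lanterns + school kits at 4113 (189 kg) — short by 216.

4329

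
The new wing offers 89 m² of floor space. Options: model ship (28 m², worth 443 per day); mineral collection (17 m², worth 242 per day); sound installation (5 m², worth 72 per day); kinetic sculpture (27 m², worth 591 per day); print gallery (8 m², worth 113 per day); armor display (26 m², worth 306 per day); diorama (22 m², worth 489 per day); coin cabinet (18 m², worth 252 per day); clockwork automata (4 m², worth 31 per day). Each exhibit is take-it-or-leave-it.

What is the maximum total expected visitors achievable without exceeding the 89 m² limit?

The ratio heuristic lands on model ship + sound installation + kinetic sculpture + diorama + clockwork automata (1626) but leaves 3 m² idle.
Replace sound installation with print gallery: the trade gains 41 net, giving 1667 at 89 m².

1667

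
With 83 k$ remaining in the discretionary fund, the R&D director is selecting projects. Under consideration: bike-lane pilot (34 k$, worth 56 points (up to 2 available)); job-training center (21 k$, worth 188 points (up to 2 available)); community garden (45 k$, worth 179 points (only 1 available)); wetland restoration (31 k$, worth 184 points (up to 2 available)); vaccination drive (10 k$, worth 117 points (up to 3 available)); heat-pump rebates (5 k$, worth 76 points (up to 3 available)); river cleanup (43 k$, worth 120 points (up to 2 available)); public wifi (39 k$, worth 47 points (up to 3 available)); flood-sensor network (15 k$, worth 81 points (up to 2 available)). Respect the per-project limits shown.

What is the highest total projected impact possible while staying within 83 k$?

Greedy by ratio would take job-training center + 3×vaccination drive + 3×heat-pump rebates + flood-sensor network: 81 k$ used, total 848.
Dropping heat-pump rebates and flood-sensor network frees 20 k$; slotting in job-training center (21 k$) lifts the total to 879 at 82 k$.
Every other selection either busts 83 k$ or exceeds an availability limit or fails to beat 879.

879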